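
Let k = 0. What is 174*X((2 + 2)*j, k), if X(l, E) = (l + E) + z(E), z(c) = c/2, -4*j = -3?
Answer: 522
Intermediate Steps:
j = ¾ (j = -¼*(-3) = ¾ ≈ 0.75000)
z(c) = c/2 (z(c) = c*(½) = c/2)
X(l, E) = l + 3*E/2 (X(l, E) = (l + E) + E/2 = (E + l) + E/2 = l + 3*E/2)
174*X((2 + 2)*j, k) = 174*((2 + 2)*(¾) + (3/2)*0) = 174*(4*(¾) + 0) = 174*(3 + 0) = 174*3 = 522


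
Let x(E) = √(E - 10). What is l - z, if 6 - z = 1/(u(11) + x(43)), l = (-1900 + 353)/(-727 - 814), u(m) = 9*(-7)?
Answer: -10133449/2021792 - √33/3936 ≈ -5.0136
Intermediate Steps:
u(m) = -63
x(E) = √(-10 + E)
l = 1547/1541 (l = -1547/(-1541) = -1547*(-1/1541) = 1547/1541 ≈ 1.0039)
z = 6 - 1/(-63 + √33) (z = 6 - 1/(-63 + √(-10 + 43)) = 6 - 1/(-63 + √33) ≈ 6.0175)
l - z = 1547/1541 - (7893/1312 + √33/3936) = 1547/1541 + (-7893/1312 - √33/3936) = -10133449/2021792 - √33/3936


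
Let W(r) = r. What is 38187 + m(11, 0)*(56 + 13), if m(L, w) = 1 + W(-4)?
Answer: 37980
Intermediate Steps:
m(L, w) = -3 (m(L, w) = 1 - 4 = -3)
38187 + m(11, 0)*(56 + 13) = 38187 - 3*(56 + 13) = 38187 - 3*69 = 38187 - 207 = 37980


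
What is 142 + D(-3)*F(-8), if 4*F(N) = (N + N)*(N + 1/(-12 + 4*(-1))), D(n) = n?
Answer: 181/4 ≈ 45.250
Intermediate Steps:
F(N) = N*(-1/16 + N)/2 (F(N) = ((N + N)*(N + 1/(-12 + 4*(-1))))/4 = ((2*N)*(N + 1/(-12 - 4)))/4 = ((2*N)*(N + 1/(-16)))/4 = ((2*N)*(N - 1/16))/4 = ((2*N)*(-1/16 + N))/4 = (2*N*(-1/16 + N))/4 = N*(-1/16 + N)/2)
142 + D(-3)*F(-8) = 142 - 3*(-8)*(-1 + 16*(-8))/32 = 142 - 3*(-8)*(-1 - 128)/32 = 142 - 3*(-8)*(-129)/32 = 142 - 3*129/4 = 142 - 387/4 = 181/4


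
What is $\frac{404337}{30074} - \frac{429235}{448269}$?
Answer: $\frac{168342929263}{13481241906} \approx 12.487$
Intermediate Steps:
$\frac{404337}{30074} - \frac{429235}{448269} = \frac{168342929263}{13481241906}$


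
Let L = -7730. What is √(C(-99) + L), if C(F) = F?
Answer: I*√7829 ≈ 88.482*I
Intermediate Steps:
√(C(-99) + L) = √(-99 - 7730) = √(-7829) = I*√7829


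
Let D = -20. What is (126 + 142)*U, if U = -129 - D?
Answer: -29212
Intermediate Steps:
U = -109 (U = -129 - 1*(-20) = -129 + 20 = -109)
(126 + 142)*U = (126 + 142)*(-109) = 268*(-109) = -29212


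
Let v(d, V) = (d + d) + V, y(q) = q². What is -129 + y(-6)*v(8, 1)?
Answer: 483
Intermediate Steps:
v(d, V) = V + 2*d (v(d, V) = 2*d + V = V + 2*d)
-129 + y(-6)*v(8, 1) = -129 + (-6)²*(1 + 2*8) = -129 + 36*(1 + 16) = -129 + 36*17 = -129 + 612 = 483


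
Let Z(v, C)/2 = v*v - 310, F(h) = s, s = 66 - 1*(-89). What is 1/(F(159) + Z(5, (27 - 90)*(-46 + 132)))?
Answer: -1/415 ≈ -0.0024096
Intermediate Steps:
s = 155 (s = 66 + 89 = 155)
F(h) = 155
Z(v, C) = -620 + 2*v² (Z(v, C) = 2*(v*v - 310) = 2*(v² - 310) = 2*(-310 + v²) = -620 + 2*v²)
1/(F(159) + Z(5, (27 - 90)*(-46 + 132))) = 1/(155 + (-620 + 2*5²)) = 1/(155 + (-620 + 2*25)) = 1/(155 + (-620 + 50)) = 1/(155 - 570) = 1/(-415) = -1/415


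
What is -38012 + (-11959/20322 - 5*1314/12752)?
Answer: -2462737310609/64786536 ≈ -38013.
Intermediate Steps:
-38012 + (-11959/20322 - 5*1314/12752) = -38012 + (-11959*1/20322 - 6570*1/12752) = -38012 + (-11959/20322 - 3285/6376) = -38012 - 71504177/64786536 = -2462737310609/64786536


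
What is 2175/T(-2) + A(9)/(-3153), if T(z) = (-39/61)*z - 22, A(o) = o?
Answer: -139445217/1328464 ≈ -104.97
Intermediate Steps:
T(z) = -22 - 39*z/61 (T(z) = (-39*1/61)*z - 22 = -39*z/61 - 22 = -22 - 39*z/61)
2175/T(-2) + A(9)/(-3153) = 2175/(-22 - 39/61*(-2)) + 9/(-3153) = 2175/(-22 + 78/61) + 9*(-1/3153) = 2175/(-1264/61) - 3/1051 = 2175*(-61/1264) - 3/1051 = -132675/1264 - 3/1051 = -139445217/1328464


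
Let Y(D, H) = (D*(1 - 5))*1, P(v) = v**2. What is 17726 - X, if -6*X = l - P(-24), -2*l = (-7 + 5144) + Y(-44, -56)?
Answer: 68749/4 ≈ 17187.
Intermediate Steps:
Y(D, H) = -4*D (Y(D, H) = (D*(-4))*1 = -4*D*1 = -4*D)
l = -5313/2 (l = -((-7 + 5144) - 4*(-44))/2 = -(5137 + 176)/2 = -1/2*5313 = -5313/2 ≈ -2656.5)
X = 2155/4 (X = -(-5313/2 - 1*(-24)**2)/6 = -(-5313/2 - 1*576)/6 = -(-5313/2 - 576)/6 = -1/6*(-6465/2) = 2155/4 ≈ 538.75)
17726 - X = 17726 - 1*2155/4 = 17726 - 2155/4 = 68749/4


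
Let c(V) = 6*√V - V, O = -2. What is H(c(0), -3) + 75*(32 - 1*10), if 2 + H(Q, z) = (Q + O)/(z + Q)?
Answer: 4946/3 ≈ 1648.7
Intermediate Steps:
c(V) = -V + 6*√V
H(Q, z) = -2 + (-2 + Q)/(Q + z) (H(Q, z) = -2 + (Q - 2)/(z + Q) = -2 + (-2 + Q)/(Q + z))
H(c(0), -3) + 75*(32 - 1*10) = (-2 - (-1*0 + 6*√0) - 2*(-3))/((-1*0 + 6*√0) - 3) + 75*(32 - 1*10) = (-2 - (0 + 6*0) + 6)/((0 + 6*0) - 3) + 75*(32 - 10) = (-2 - (0 + 0) + 6)/((0 + 0) - 3) + 75*22 = (-2 - 1*0 + 6)/(0 - 3) + 1650 = (-2 + 0 + 6)/(-3) + 1650 = -⅓*4 + 1650 = -4/3 + 1650 = 4946/3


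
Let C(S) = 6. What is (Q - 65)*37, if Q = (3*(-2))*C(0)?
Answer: -3737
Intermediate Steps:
Q = -36 (Q = (3*(-2))*6 = -6*6 = -36)
(Q - 65)*37 = (-36 - 65)*37 = -101*37 = -3737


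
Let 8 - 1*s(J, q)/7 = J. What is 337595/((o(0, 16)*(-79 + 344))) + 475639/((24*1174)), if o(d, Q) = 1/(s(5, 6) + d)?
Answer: 39975931091/1493328 ≈ 26770.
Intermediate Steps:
s(J, q) = 56 - 7*J
o(d, Q) = 1/(21 + d) (o(d, Q) = 1/((56 - 7*5) + d) = 1/((56 - 35) + d) = 1/(21 + d))
337595/((o(0, 16)*(-79 + 344))) + 475639/((24*1174)) = 337595/(((-79 + 344)/(21 + 0))) + 475639/((24*1174)) = 337595/((265/21)) + 475639/28176 = 337595/(((1/21)*265)) + 475639*(1/28176) = 337595/(265/21) + 475639/28176 = 337595*(21/265) + 475639/28176 = 1417899/53 + 475639/28176 = 39975931091/1493328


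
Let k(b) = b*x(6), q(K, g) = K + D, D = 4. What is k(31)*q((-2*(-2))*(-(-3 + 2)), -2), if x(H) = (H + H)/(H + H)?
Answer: 248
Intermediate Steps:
x(H) = 1 (x(H) = (2*H)/((2*H)) = (2*H)*(1/(2*H)) = 1)
q(K, g) = 4 + K (q(K, g) = K + 4 = 4 + K)
k(b) = b (k(b) = b*1 = b)
k(31)*q((-2*(-2))*(-(-3 + 2)), -2) = 31*(4 + (-2*(-2))*(-(-3 + 2))) = 31*(4 + 4*(-1*(-1))) = 31*(4 + 4*1) = 31*(4 + 4) = 31*8 = 248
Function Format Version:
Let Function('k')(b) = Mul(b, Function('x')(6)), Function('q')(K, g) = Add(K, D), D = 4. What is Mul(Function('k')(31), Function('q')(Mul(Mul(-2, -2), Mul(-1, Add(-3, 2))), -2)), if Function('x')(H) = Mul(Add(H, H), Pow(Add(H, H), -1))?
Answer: 248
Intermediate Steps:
Function('x')(H) = 1 (Function('x')(H) = Mul(Mul(2, H), Pow(Mul(2, H), -1)) = Mul(Mul(2, H), Mul(Rational(1, 2), Pow(H, -1))) = 1)
Function('q')(K, g) = Add(4, K) (Function('q')(K, g) = Add(K, 4) = Add(4, K))
Function('k')(b) = b (Function('k')(b) = Mul(b, 1) = b)
Mul(Function('k')(31), Function('q')(Mul(Mul(-2, -2), Mul(-1, Add(-3, 2))), -2)) = Mul(31, Add(4, Mul(Mul(-2, -2), Mul(-1, Add(-3, 2))))) = Mul(31, Add(4, Mul(4, Mul(-1, -1)))) = Mul(31, Add(4, Mul(4, 1))) = Mul(31, Add(4, 4)) = Mul(31, 8) = 248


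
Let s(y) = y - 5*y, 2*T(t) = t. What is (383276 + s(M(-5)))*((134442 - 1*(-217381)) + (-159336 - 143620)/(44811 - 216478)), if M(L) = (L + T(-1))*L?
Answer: 23141962679065902/171667 ≈ 1.3481e+11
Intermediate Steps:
T(t) = t/2
M(L) = L*(-1/2 + L) (M(L) = (L + (1/2)*(-1))*L = (L - 1/2)*L = (-1/2 + L)*L = L*(-1/2 + L))
s(y) = -4*y
(383276 + s(M(-5)))*((134442 - 1*(-217381)) + (-159336 - 143620)/(44811 - 216478)) = (383276 - (-20)*(-1/2 - 5))*((134442 - 1*(-217381)) + (-159336 - 143620)/(44811 - 216478)) = (383276 - (-20)*(-11)/2)*((134442 + 217381) - 302956/(-171667)) = (383276 - 4*55/2)*(351823 - 302956*(-1/171667)) = (383276 - 110)*(351823 + 302956/171667) = 383166*(60396701897/171667) = 23141962679065902/171667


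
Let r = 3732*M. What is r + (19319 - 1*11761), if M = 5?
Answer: 26218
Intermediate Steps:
r = 18660 (r = 3732*5 = 18660)
r + (19319 - 1*11761) = 18660 + (19319 - 1*11761) = 18660 + (19319 - 11761) = 18660 + 7558 = 26218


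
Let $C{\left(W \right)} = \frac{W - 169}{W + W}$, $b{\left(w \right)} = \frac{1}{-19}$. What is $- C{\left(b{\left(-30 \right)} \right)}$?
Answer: $-1606$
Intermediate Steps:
$b{\left(w \right)} = - \frac{1}{19}$
$C{\left(W \right)} = \frac{-169 + W}{2 W}$
$- C{\left(b{\left(-30 \right)} \right)} = - \frac{-169 - \frac{1}{19}}{2 \left(- \frac{1}{19}\right)} = - \frac{\left(-19\right) \left(-3212\right)}{2 \cdot 19} = \left(-1\right) 1606 = -1606$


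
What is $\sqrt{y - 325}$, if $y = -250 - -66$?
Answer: $i \sqrt{509} \approx 22.561 i$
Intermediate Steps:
$y = -184$ ($y = -250 + 66 = -184$)
$\sqrt{y - 325} = \sqrt{-184 - 325} = \sqrt{-509} = i \sqrt{509}$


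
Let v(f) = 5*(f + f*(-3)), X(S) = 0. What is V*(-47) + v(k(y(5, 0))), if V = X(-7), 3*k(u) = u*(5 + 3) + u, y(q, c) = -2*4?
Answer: 240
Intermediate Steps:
y(q, c) = -8
k(u) = 3*u (k(u) = (u*(5 + 3) + u)/3 = (u*8 + u)/3 = (8*u + u)/3 = (9*u)/3 = 3*u)
V = 0
v(f) = -10*f (v(f) = 5*(f - 3*f) = 5*(-2*f) = -10*f)
V*(-47) + v(k(y(5, 0))) = 0*(-47) - 30*(-8) = 0 - 10*(-24) = 0 + 240 = 240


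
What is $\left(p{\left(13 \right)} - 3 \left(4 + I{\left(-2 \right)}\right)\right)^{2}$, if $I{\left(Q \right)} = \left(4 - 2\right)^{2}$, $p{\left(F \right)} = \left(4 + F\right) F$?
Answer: $38809$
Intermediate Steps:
$p{\left(F \right)} = F \left(4 + F\right)$
$I{\left(Q \right)} = 4$ ($I{\left(Q \right)} = 2^{2} = 4$)
$\left(p{\left(13 \right)} - 3 \left(4 + I{\left(-2 \right)}\right)\right)^{2} = \left(13 \left(4 + 13\right) - 3 \left(4 + 4\right)\right)^{2} = \left(13 \cdot 17 - 24\right)^{2} = \left(221 - 24\right)^{2} = 197^{2} = 38809$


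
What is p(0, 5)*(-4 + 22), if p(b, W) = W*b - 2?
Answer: -36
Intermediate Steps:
p(b, W) = -2 + W*b
p(0, 5)*(-4 + 22) = (-2 + 5*0)*(-4 + 22) = (-2 + 0)*18 = -2*18 = -36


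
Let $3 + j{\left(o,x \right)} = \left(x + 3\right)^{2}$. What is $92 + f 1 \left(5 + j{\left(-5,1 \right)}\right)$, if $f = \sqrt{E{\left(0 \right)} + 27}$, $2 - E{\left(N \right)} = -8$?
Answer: $92 + 18 \sqrt{37} \approx 201.49$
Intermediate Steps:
$j{\left(o,x \right)} = -3 + \left(3 + x\right)^{2}$ ($j{\left(o,x \right)} = -3 + \left(x + 3\right)^{2} = -3 + \left(3 + x\right)^{2}$)
$E{\left(N \right)} = 10$ ($E{\left(N \right)} = 2 - -8 = 2 + 8 = 10$)
$f = \sqrt{37}$ ($f = \sqrt{10 + 27} = \sqrt{37} \approx 6.0828$)
$92 + f 1 \left(5 + j{\left(-5,1 \right)}\right) = 92 + \sqrt{37} \cdot 1 \left(5 - \left(3 - \left(3 + 1\right)^{2}\right)\right) = 92 + \sqrt{37} \cdot 1 \left(5 - \left(3 - 4^{2}\right)\right) = 92 + \sqrt{37} \cdot 1 \left(5 + \left(-3 + 16\right)\right) = 92 + \sqrt{37} \cdot 1 \left(5 + 13\right) = 92 + \sqrt{37} \cdot 1 \cdot 18 = 92 + \sqrt{37} \cdot 18 = 92 + 18 \sqrt{37}$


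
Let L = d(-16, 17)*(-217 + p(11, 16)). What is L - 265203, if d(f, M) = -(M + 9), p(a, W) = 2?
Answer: -259613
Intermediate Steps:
d(f, M) = -9 - M (d(f, M) = -(9 + M) = -9 - M)
L = 5590 (L = (-9 - 1*17)*(-217 + 2) = (-9 - 17)*(-215) = -26*(-215) = 5590)
L - 265203 = 5590 - 265203 = -259613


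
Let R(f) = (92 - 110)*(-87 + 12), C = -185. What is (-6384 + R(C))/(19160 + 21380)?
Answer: -2517/20270 ≈ -0.12417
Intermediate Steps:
R(f) = 1350 (R(f) = -18*(-75) = 1350)
(-6384 + R(C))/(19160 + 21380) = (-6384 + 1350)/(19160 + 21380) = -5034/40540 = -5034*1/40540 = -2517/20270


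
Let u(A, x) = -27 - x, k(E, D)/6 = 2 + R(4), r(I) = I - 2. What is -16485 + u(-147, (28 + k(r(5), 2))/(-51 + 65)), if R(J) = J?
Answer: -115616/7 ≈ -16517.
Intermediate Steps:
r(I) = -2 + I
k(E, D) = 36 (k(E, D) = 6*(2 + 4) = 6*6 = 36)
-16485 + u(-147, (28 + k(r(5), 2))/(-51 + 65)) = -16485 + (-27 - (28 + 36)/(-51 + 65)) = -16485 + (-27 - 64/14) = -16485 + (-27 - 1*32/7) = -16485 + (-27 - 32/7) = -16485 - 221/7 = -115616/7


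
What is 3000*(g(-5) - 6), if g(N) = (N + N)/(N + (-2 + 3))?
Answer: -10500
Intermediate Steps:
g(N) = 2*N/(1 + N) (g(N) = (2*N)/(N + 1) = (2*N)/(1 + N) = 2*N/(1 + N))
3000*(g(-5) - 6) = 3000*(2*(-5)/(1 - 5) - 6) = 3000*(2*(-5)/(-4) - 6) = 3000*(2*(-5)*(-¼) - 6) = 3000*(5/2 - 6) = 3000*(-7/2) = -10500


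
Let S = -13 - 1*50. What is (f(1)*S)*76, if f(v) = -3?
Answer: 14364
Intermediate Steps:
S = -63 (S = -13 - 50 = -63)
(f(1)*S)*76 = -3*(-63)*76 = 189*76 = 14364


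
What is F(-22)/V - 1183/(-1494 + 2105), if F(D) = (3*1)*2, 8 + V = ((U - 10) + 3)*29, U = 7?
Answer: -505/188 ≈ -2.6862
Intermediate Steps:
V = -8 (V = -8 + ((7 - 10) + 3)*29 = -8 + (-3 + 3)*29 = -8 + 0*29 = -8 + 0 = -8)
F(D) = 6 (F(D) = 3*2 = 6)
F(-22)/V - 1183/(-1494 + 2105) = 6/(-8) - 1183/(-1494 + 2105) = 6*(-1/8) - 1183/611 = -3/4 - 1183*1/611 = -3/4 - 91/47 = -505/188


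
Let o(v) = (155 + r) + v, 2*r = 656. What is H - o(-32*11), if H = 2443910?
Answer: 2443779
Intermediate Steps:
r = 328 (r = (1/2)*656 = 328)
o(v) = 483 + v (o(v) = (155 + 328) + v = 483 + v)
H - o(-32*11) = 2443910 - (483 - 32*11) = 2443910 - (483 - 352) = 2443910 - 1*131 = 2443910 - 131 = 2443779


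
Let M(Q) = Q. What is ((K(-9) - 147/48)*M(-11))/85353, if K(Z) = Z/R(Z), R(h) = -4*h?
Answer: 583/1365648 ≈ 0.00042690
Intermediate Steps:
K(Z) = -1/4 (K(Z) = Z/((-4*Z)) = Z*(-1/(4*Z)) = -1/4)
((K(-9) - 147/48)*M(-11))/85353 = ((-1/4 - 147/48)*(-11))/85353 = ((-1/4 - 147*1/48)*(-11))*(1/85353) = ((-1/4 - 49/16)*(-11))*(1/85353) = -53/16*(-11)*(1/85353) = (583/16)*(1/85353) = 583/1365648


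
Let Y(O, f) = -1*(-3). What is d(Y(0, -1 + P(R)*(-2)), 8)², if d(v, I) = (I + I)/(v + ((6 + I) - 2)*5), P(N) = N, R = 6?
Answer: 256/3969 ≈ 0.064500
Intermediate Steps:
Y(O, f) = 3
d(v, I) = 2*I/(20 + v + 5*I) (d(v, I) = (2*I)/(v + (4 + I)*5) = (2*I)/(v + (20 + 5*I)) = (2*I)/(20 + v + 5*I) = 2*I/(20 + v + 5*I))
d(Y(0, -1 + P(R)*(-2)), 8)² = (2*8/(20 + 3 + 5*8))² = (2*8/(20 + 3 + 40))² = (2*8/63)² = (2*8*(1/63))² = (16/63)² = 256/3969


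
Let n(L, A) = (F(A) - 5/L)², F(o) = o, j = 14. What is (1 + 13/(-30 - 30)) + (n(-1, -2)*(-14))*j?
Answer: -105793/60 ≈ -1763.2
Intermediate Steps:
n(L, A) = (A - 5/L)²
(1 + 13/(-30 - 30)) + (n(-1, -2)*(-14))*j = (1 + 13/(-30 - 30)) + (((-5 - 2*(-1))²/(-1)²)*(-14))*14 = (1 + 13/(-60)) + ((1*(-5 + 2)²)*(-14))*14 = (1 - 1/60*13) + ((1*(-3)²)*(-14))*14 = (1 - 13/60) + ((1*9)*(-14))*14 = 47/60 + (9*(-14))*14 = 47/60 - 126*14 = 47/60 - 1764 = -105793/60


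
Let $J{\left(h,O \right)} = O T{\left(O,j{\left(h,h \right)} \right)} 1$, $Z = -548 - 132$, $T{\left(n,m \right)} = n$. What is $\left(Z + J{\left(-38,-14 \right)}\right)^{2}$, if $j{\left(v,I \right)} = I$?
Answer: $234256$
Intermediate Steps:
$Z = -680$ ($Z = -548 - 132 = -680$)
$J{\left(h,O \right)} = O^{2}$ ($J{\left(h,O \right)} = O O 1 = O^{2} \cdot 1 = O^{2}$)
$\left(Z + J{\left(-38,-14 \right)}\right)^{2} = \left(-680 + \left(-14\right)^{2}\right)^{2} = \left(-680 + 196\right)^{2} = \left(-484\right)^{2} = 234256$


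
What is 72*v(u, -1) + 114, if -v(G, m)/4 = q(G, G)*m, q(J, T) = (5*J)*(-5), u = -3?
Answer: 21714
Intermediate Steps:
q(J, T) = -25*J
v(G, m) = 100*G*m (v(G, m) = -4*(-25*G)*m = -(-100)*G*m = 100*G*m)
72*v(u, -1) + 114 = 72*(100*(-3)*(-1)) + 114 = 72*300 + 114 = 21600 + 114 = 21714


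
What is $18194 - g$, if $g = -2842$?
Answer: $21036$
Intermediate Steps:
$18194 - g = 18194 - -2842 = 18194 + 2842 = 21036$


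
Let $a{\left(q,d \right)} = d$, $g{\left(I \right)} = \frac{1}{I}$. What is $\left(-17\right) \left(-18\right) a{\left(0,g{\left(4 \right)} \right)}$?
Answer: $\frac{153}{2} \approx 76.5$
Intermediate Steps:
$\left(-17\right) \left(-18\right) a{\left(0,g{\left(4 \right)} \right)} = \frac{\left(-17\right) \left(-18\right)}{4} = 306 \cdot \frac{1}{4} = \frac{153}{2}$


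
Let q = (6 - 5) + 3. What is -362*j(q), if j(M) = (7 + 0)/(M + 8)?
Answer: -1267/6 ≈ -211.17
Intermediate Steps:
q = 4 (q = 1 + 3 = 4)
j(M) = 7/(8 + M)
-362*j(q) = -2534/(8 + 4) = -2534/12 = -362*7/12 = -1267/6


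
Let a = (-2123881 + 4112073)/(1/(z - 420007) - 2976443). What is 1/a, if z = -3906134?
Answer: -804782006029/537574932942 ≈ -1.4971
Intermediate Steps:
a = -537574932942/804782006029 (a = (-2123881 + 4112073)/(1/(-3906134 - 420007) - 2976443) = 1988192/(1/(-4326141) - 2976443) = 1988192/(-1/4326141 - 2976443) = 1988192/(-12876512096464/4326141) = 1988192*(-4326141/12876512096464) = -537574932942/804782006029 ≈ -0.66798)
1/a = 1/(-537574932942/804782006029) = -804782006029/537574932942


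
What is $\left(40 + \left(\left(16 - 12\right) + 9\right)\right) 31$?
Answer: $1643$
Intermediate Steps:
$\left(40 + \left(\left(16 - 12\right) + 9\right)\right) 31 = \left(40 + \left(4 + 9\right)\right) 31 = \left(40 + 13\right) 31 = 53 \cdot 31 = 1643$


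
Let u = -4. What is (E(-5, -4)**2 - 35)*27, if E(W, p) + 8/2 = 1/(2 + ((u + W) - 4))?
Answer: -59670/121 ≈ -493.14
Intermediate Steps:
E(W, p) = -4 + 1/(-6 + W) (E(W, p) = -4 + 1/(2 + ((-4 + W) - 4)) = -4 + 1/(2 + (-8 + W)) = -4 + 1/(-6 + W))
(E(-5, -4)**2 - 35)*27 = (((25 - 4*(-5))/(-6 - 5))**2 - 35)*27 = (((25 + 20)/(-11))**2 - 35)*27 = ((-1/11*45)**2 - 35)*27 = ((-45/11)**2 - 35)*27 = (2025/121 - 35)*27 = -2210/121*27 = -59670/121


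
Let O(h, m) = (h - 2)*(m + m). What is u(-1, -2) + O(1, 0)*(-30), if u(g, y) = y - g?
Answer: -1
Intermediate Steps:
O(h, m) = 2*m*(-2 + h) (O(h, m) = (-2 + h)*(2*m) = 2*m*(-2 + h))
u(-1, -2) + O(1, 0)*(-30) = (-2 - 1*(-1)) + (2*0*(-2 + 1))*(-30) = (-2 + 1) + (2*0*(-1))*(-30) = -1 + 0*(-30) = -1 + 0 = -1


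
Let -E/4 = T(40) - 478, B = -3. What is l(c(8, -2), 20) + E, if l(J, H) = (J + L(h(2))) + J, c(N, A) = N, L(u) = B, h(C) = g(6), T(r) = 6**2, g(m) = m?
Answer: 1781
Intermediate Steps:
T(r) = 36
h(C) = 6
L(u) = -3
l(J, H) = -3 + 2*J (l(J, H) = (J - 3) + J = (-3 + J) + J = -3 + 2*J)
E = 1768 (E = -4*(36 - 478) = -4*(-442) = 1768)
l(c(8, -2), 20) + E = (-3 + 2*8) + 1768 = (-3 + 16) + 1768 = 13 + 1768 = 1781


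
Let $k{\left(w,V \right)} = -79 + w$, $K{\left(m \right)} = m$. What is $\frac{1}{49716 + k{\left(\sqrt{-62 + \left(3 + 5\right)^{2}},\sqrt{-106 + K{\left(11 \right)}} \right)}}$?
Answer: $\frac{49637}{2463831767} - \frac{\sqrt{2}}{2463831767} \approx 2.0146 \cdot 10^{-5}$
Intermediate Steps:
$\frac{1}{49716 + k{\left(\sqrt{-62 + \left(3 + 5\right)^{2}},\sqrt{-106 + K{\left(11 \right)}} \right)}} = \frac{1}{49716 - \left(79 - \sqrt{-62 + \left(3 + 5\right)^{2}}\right)} = \frac{1}{49716 - \left(79 - \sqrt{-62 + 8^{2}}\right)} = \frac{1}{49716 - \left(79 - \sqrt{-62 + 64}\right)} = \frac{1}{49716 - \left(79 - \sqrt{2}\right)} = \frac{1}{49637 + \sqrt{2}}$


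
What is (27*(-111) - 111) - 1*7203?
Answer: -10311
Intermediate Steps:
(27*(-111) - 111) - 1*7203 = (-2997 - 111) - 7203 = -3108 - 7203 = -10311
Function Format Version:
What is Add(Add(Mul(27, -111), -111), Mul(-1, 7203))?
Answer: -10311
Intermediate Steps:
Add(Add(Mul(27, -111), -111), Mul(-1, 7203)) = Add(Add(-2997, -111), -7203) = Add(-3108, -7203) = -10311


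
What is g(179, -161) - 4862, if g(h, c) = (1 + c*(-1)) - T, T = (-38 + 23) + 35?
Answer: -4720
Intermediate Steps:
T = 20 (T = -15 + 35 = 20)
g(h, c) = -19 - c (g(h, c) = (1 + c*(-1)) - 1*20 = (1 - c) - 20 = -19 - c)
g(179, -161) - 4862 = (-19 - 1*(-161)) - 4862 = (-19 + 161) - 4862 = 142 - 4862 = -4720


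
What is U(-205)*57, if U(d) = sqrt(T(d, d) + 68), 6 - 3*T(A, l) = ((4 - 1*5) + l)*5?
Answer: 38*sqrt(930) ≈ 1158.8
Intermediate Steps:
T(A, l) = 11/3 - 5*l/3 (T(A, l) = 2 - ((4 - 1*5) + l)*5/3 = 2 - ((4 - 5) + l)*5/3 = 2 - (-1 + l)*5/3 = 2 - (-5 + 5*l)/3 = 2 + (5/3 - 5*l/3) = 11/3 - 5*l/3)
U(d) = sqrt(215/3 - 5*d/3) (U(d) = sqrt((11/3 - 5*d/3) + 68) = sqrt(215/3 - 5*d/3))
U(-205)*57 = (sqrt(645 - 15*(-205))/3)*57 = (sqrt(645 + 3075)/3)*57 = (sqrt(3720)/3)*57 = ((2*sqrt(930))/3)*57 = (2*sqrt(930)/3)*57 = 38*sqrt(930)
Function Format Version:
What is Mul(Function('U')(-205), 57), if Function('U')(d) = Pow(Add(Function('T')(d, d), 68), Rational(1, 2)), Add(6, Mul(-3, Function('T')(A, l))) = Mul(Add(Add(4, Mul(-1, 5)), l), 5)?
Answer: Mul(38, Pow(930, Rational(1, 2))) ≈ 1158.8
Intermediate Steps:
Function('T')(A, l) = Add(Rational(11, 3), Mul(Rational(-5, 3), l)) (Function('T')(A, l) = Add(2, Mul(Rational(-1, 3), Mul(Add(Add(4, Mul(-1, 5)), l), 5))) = Add(2, Mul(Rational(-1, 3), Mul(Add(Add(4, -5), l), 5))) = Add(2, Mul(Rational(-1, 3), Mul(Add(-1, l), 5))) = Add(2, Mul(Rational(-1, 3), Add(-5, Mul(5, l)))) = Add(2, Add(Rational(5, 3), Mul(Rational(-5, 3), l))) = Add(Rational(11, 3), Mul(Rational(-5, 3), l)))
Function('U')(d) = Pow(Add(Rational(215, 3), Mul(Rational(-5, 3), d)), Rational(1, 2)) (Function('U')(d) = Pow(Add(Add(Rational(11, 3), Mul(Rational(-5, 3), d)), 68), Rational(1, 2)) = Pow(Add(Rational(215, 3), Mul(Rational(-5, 3), d)), Rational(1, 2)))
Mul(Function('U')(-205), 57) = Mul(Mul(Rational(1, 3), Pow(Add(645, Mul(-15, -205)), Rational(1, 2))), 57) = Mul(Mul(Rational(1, 3), Pow(Add(645, 3075), Rational(1, 2))), 57) = Mul(Mul(Rational(1, 3), Pow(3720, Rational(1, 2))), 57) = Mul(Mul(Rational(1, 3), Mul(2, Pow(930, Rational(1, 2)))), 57) = Mul(Mul(Rational(2, 3), Pow(930, Rational(1, 2))), 57) = Mul(38, Pow(930, Rational(1, 2)))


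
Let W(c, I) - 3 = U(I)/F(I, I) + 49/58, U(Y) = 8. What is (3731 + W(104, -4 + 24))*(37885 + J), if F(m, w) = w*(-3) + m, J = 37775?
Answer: 8194333602/29 ≈ 2.8256e+8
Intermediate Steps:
F(m, w) = m - 3*w (F(m, w) = -3*w + m = m - 3*w)
W(c, I) = 223/58 - 4/I (W(c, I) = 3 + (8/(I - 3*I) + 49/58) = 3 + (8/((-2*I)) + 49*(1/58)) = 3 + (8*(-1/(2*I)) + 49/58) = 3 + (-4/I + 49/58) = 3 + (49/58 - 4/I) = 223/58 - 4/I)
(3731 + W(104, -4 + 24))*(37885 + J) = (3731 + (223/58 - 4/(-4 + 24)))*(37885 + 37775) = (3731 + (223/58 - 4/20))*75660 = (3731 + (223/58 - 4*1/20))*75660 = (3731 + (223/58 - ⅕))*75660 = (3731 + 1057/290)*75660 = (1083047/290)*75660 = 8194333602/29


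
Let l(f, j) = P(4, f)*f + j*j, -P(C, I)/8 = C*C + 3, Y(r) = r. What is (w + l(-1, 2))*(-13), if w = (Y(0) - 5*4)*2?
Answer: -1508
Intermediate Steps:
P(C, I) = -24 - 8*C**2 (P(C, I) = -8*(C*C + 3) = -8*(C**2 + 3) = -8*(3 + C**2) = -24 - 8*C**2)
l(f, j) = j**2 - 152*f (l(f, j) = (-24 - 8*4**2)*f + j*j = (-24 - 8*16)*f + j**2 = (-24 - 128)*f + j**2 = -152*f + j**2 = j**2 - 152*f)
w = -40 (w = (0 - 5*4)*2 = (0 - 20)*2 = -20*2 = -40)
(w + l(-1, 2))*(-13) = (-40 + (2**2 - 152*(-1)))*(-13) = (-40 + (4 + 152))*(-13) = (-40 + 156)*(-13) = 116*(-13) = -1508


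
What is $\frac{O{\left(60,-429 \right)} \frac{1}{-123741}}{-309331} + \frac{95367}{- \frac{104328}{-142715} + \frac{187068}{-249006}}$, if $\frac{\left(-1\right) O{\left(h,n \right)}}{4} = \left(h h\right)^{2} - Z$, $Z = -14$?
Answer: $- \frac{940016627081585772301609}{199459307270526534} \approx -4.7128 \cdot 10^{6}$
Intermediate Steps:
$O{\left(h,n \right)} = -56 - 4 h^{4}$ ($O{\left(h,n \right)} = - 4 \left(\left(h h\right)^{2} - -14\right) = - 4 \left(\left(h^{2}\right)^{2} + 14\right) = - 4 \left(h^{4} + 14\right) = - 4 \left(14 + h^{4}\right) = -56 - 4 h^{4}$)
$\frac{O{\left(60,-429 \right)} \frac{1}{-123741}}{-309331} + \frac{95367}{- \frac{104328}{-142715} + \frac{187068}{-249006}} = \frac{\left(-56 - 4 \cdot 60^{4}\right) \frac{1}{-123741}}{-309331} + \frac{95367}{- \frac{104328}{-142715} + \frac{187068}{-249006}} = \left(-56 - 51840000\right) \left(- \frac{1}{123741}\right) \left(- \frac{1}{309331}\right) + \frac{95367}{\left(-104328\right) \left(- \frac{1}{142715}\right) + 187068 \left(- \frac{1}{249006}\right)} = \left(-56 - 51840000\right) \left(- \frac{1}{123741}\right) \left(- \frac{1}{309331}\right) + \frac{95367}{\frac{4536}{6205} - \frac{31178}{41501}} = \left(-51840056\right) \left(- \frac{1}{123741}\right) \left(- \frac{1}{309331}\right) + \frac{95367}{- \frac{5210954}{257513705}} = \frac{51840056}{123741} \left(- \frac{1}{309331}\right) + 95367 \left(- \frac{257513705}{5210954}\right) = - \frac{51840056}{38276927271} - \frac{24558309504735}{5210954} = - \frac{940016627081585772301609}{199459307270526534}$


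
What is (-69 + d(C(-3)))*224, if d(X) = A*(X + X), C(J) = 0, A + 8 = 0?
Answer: -15456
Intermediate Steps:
A = -8 (A = -8 + 0 = -8)
d(X) = -16*X (d(X) = -8*(X + X) = -16*X)
(-69 + d(C(-3)))*224 = (-69 - 16*0)*224 = (-69 + 0)*224 = -69*224 = -15456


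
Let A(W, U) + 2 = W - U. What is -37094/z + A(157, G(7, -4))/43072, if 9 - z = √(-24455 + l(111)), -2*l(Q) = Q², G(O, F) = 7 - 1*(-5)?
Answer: (-3195422962*I + 143*√122462)/(43072*(√122462 + 18*I)) ≈ -10.872 - 211.44*I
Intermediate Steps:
G(O, F) = 12 (G(O, F) = 7 + 5 = 12)
l(Q) = -Q²/2
z = 9 - I*√122462/2 (z = 9 - √(-24455 - ½*111²) = 9 - √(-24455 - ½*12321) = 9 - √(-24455 - 12321/2) = 9 - √(-61231/2) = 9 - I*√122462/2 ≈ 9.0 - 174.97*I)
A(W, U) = -2 + W - U (A(W, U) = -2 + (W - U) = -2 + W - U)
-37094/z + A(157, G(7, -4))/43072 = -37094/(9 - I*√122462/2) + (-2 + 157 - 1*12)/43072 = -37094/(9 - I*√122462/2) + (-2 + 157 - 12)*(1/43072) = -37094/(9 - I*√122462/2) + 143*(1/43072) = -37094/(9 - I*√122462/2) + 143/43072 = 143/43072 - 37094/(9 - I*√122462/2)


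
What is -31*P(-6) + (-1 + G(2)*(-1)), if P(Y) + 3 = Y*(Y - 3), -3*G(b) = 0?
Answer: -1582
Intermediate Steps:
G(b) = 0 (G(b) = -1/3*0 = 0)
P(Y) = -3 + Y*(-3 + Y) (P(Y) = -3 + Y*(Y - 3) = -3 + Y*(-3 + Y))
-31*P(-6) + (-1 + G(2)*(-1)) = -31*(-3 + (-6)**2 - 3*(-6)) + (-1 + 0*(-1)) = -31*(-3 + 36 + 18) + (-1 + 0) = -31*51 - 1 = -1581 - 1 = -1582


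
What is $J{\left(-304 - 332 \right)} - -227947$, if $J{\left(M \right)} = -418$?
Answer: $227529$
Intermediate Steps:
$J{\left(-304 - 332 \right)} - -227947 = -418 - -227947 = -418 + 227947 = 227529$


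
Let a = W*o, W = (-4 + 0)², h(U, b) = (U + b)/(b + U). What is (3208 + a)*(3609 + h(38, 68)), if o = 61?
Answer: 15104240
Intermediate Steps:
h(U, b) = 1 (h(U, b) = (U + b)/(U + b) = 1)
W = 16 (W = (-4)² = 16)
a = 976 (a = 16*61 = 976)
(3208 + a)*(3609 + h(38, 68)) = (3208 + 976)*(3609 + 1) = 4184*3610 = 15104240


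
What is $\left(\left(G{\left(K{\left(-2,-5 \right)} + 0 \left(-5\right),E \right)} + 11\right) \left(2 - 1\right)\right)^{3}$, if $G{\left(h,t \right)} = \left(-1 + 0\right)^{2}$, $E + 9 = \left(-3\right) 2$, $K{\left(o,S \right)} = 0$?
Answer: $1728$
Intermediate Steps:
$E = -15$ ($E = -9 - 6 = -15$)
$G{\left(h,t \right)} = 1$ ($G{\left(h,t \right)} = \left(-1\right)^{2} = 1$)
$\left(\left(G{\left(K{\left(-2,-5 \right)} + 0 \left(-5\right),E \right)} + 11\right) \left(2 - 1\right)\right)^{3} = \left(\left(1 + 11\right) \left(2 - 1\right)\right)^{3} = \left(12 \cdot 1\right)^{3} = 12^{3} = 1728$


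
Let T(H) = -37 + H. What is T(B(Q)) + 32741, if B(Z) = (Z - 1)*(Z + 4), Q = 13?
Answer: 32908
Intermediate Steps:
B(Z) = (-1 + Z)*(4 + Z)
T(B(Q)) + 32741 = (-37 + (-4 + 13**2 + 3*13)) + 32741 = (-37 + (-4 + 169 + 39)) + 32741 = (-37 + 204) + 32741 = 167 + 32741 = 32908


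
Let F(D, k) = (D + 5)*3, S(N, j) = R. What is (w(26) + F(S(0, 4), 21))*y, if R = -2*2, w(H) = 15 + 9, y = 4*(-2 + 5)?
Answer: 324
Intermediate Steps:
y = 12 (y = 4*3 = 12)
w(H) = 24
R = -4
S(N, j) = -4
F(D, k) = 15 + 3*D (F(D, k) = (5 + D)*3 = 15 + 3*D)
(w(26) + F(S(0, 4), 21))*y = (24 + (15 + 3*(-4)))*12 = (24 + (15 - 12))*12 = (24 + 3)*12 = 27*12 = 324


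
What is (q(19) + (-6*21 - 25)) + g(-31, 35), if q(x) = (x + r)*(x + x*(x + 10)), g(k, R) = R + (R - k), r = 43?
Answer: 35290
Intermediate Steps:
g(k, R) = -k + 2*R
q(x) = (43 + x)*(x + x*(10 + x)) (q(x) = (x + 43)*(x + x*(x + 10)) = (43 + x)*(x + x*(10 + x)))
(q(19) + (-6*21 - 25)) + g(-31, 35) = (19*(473 + 19² + 54*19) + (-6*21 - 25)) + (-1*(-31) + 2*35) = (19*(473 + 361 + 1026) + (-126 - 25)) + (31 + 70) = (19*1860 - 151) + 101 = (35340 - 151) + 101 = 35189 + 101 = 35290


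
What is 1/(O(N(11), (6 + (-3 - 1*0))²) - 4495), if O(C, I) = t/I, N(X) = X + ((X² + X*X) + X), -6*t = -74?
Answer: -27/121328 ≈ -0.00022254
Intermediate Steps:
t = 37/3 (t = -⅙*(-74) = 37/3 ≈ 12.333)
N(X) = 2*X + 2*X² (N(X) = X + ((X² + X²) + X) = X + (2*X² + X) = X + (X + 2*X²) = 2*X + 2*X²)
O(C, I) = 37/(3*I)
1/(O(N(11), (6 + (-3 - 1*0))²) - 4495) = 1/(37/(3*((6 + (-3 - 1*0))²)) - 4495) = 1/(37/(3*((6 + (-3 + 0))²)) - 4495) = 1/(37/(3*((6 - 3)²)) - 4495) = 1/(37/(3*(3²)) - 4495) = 1/((37/3)/9 - 4495) = 1/((37/3)*(⅑) - 4495) = 1/(37/27 - 4495) = 1/(-121328/27) = -27/121328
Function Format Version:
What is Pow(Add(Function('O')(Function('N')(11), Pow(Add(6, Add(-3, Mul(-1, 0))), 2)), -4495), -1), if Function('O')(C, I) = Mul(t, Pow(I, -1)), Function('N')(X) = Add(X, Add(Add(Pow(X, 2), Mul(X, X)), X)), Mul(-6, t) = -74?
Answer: Rational(-27, 121328) ≈ -0.00022254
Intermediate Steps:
t = Rational(37, 3) (t = Mul(Rational(-1, 6), -74) = Rational(37, 3) ≈ 12.333)
Function('N')(X) = Add(Mul(2, X), Mul(2, Pow(X, 2))) (Function('N')(X) = Add(X, Add(Add(Pow(X, 2), Pow(X, 2)), X)) = Add(X, Add(Mul(2, Pow(X, 2)), X)) = Add(X, Add(X, Mul(2, Pow(X, 2)))) = Add(Mul(2, X), Mul(2, Pow(X, 2))))
Function('O')(C, I) = Mul(Rational(37, 3), Pow(I, -1))
Pow(Add(Function('O')(Function('N')(11), Pow(Add(6, Add(-3, Mul(-1, 0))), 2)), -4495), -1) = Pow(Add(Mul(Rational(37, 3), Pow(Pow(Add(6, Add(-3, Mul(-1, 0))), 2), -1)), -4495), -1) = Pow(Add(Mul(Rational(37, 3), Pow(Pow(Add(6, Add(-3, 0)), 2), -1)), -4495), -1) = Pow(Add(Mul(Rational(37, 3), Pow(Pow(Add(6, -3), 2), -1)), -4495), -1) = Pow(Add(Mul(Rational(37, 3), Pow(Pow(3, 2), -1)), -4495), -1) = Pow(Add(Mul(Rational(37, 3), Pow(9, -1)), -4495), -1) = Pow(Add(Mul(Rational(37, 3), Rational(1, 9)), -4495), -1) = Pow(Add(Rational(37, 27), -4495), -1) = Pow(Rational(-121328, 27), -1) = Rational(-27, 121328)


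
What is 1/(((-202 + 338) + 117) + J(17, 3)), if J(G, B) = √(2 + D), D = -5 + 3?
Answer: 1/253 ≈ 0.0039526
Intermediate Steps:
D = -2
J(G, B) = 0 (J(G, B) = √(2 - 2) = √0 = 0)
1/(((-202 + 338) + 117) + J(17, 3)) = 1/(((-202 + 338) + 117) + 0) = 1/((136 + 117) + 0) = 1/(253 + 0) = 1/253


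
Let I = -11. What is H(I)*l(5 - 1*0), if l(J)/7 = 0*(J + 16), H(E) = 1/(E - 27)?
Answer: 0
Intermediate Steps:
H(E) = 1/(-27 + E)
l(J) = 0 (l(J) = 7*(0*(J + 16)) = 7*(0*(16 + J)) = 7*0 = 0)
H(I)*l(5 - 1*0) = 0/(-27 - 11) = 0/(-38) = -1/38*0 = 0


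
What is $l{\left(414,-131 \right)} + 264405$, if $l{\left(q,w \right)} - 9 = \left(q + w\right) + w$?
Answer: $264566$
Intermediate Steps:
$l{\left(q,w \right)} = 9 + q + 2 w$ ($l{\left(q,w \right)} = 9 + \left(\left(q + w\right) + w\right) = 9 + \left(q + 2 w\right) = 9 + q + 2 w$)
$l{\left(414,-131 \right)} + 264405 = \left(9 + 414 + 2 \left(-131\right)\right) + 264405 = \left(9 + 414 - 262\right) + 264405 = 161 + 264405 = 264566$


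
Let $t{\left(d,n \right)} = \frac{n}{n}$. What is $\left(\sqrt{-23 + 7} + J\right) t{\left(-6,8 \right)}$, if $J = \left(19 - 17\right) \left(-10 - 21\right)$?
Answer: $-62 + 4 i \approx -62.0 + 4.0 i$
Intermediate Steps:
$t{\left(d,n \right)} = 1$
$J = -62$ ($J = 2 \left(-31\right) = -62$)
$\left(\sqrt{-23 + 7} + J\right) t{\left(-6,8 \right)} = \left(\sqrt{-23 + 7} - 62\right) 1 = \left(\sqrt{-16} - 62\right) 1 = \left(4 i - 62\right) 1 = \left(-62 + 4 i\right) 1 = -62 + 4 i$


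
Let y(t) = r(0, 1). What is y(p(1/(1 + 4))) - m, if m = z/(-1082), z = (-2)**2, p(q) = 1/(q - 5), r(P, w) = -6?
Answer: -3244/541 ≈ -5.9963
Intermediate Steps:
p(q) = 1/(-5 + q)
y(t) = -6
z = 4
m = -2/541 (m = 4/(-1082) = 4*(-1/1082) = -2/541 ≈ -0.0036969)
y(p(1/(1 + 4))) - m = -6 - 1*(-2/541) = -6 + 2/541 = -3244/541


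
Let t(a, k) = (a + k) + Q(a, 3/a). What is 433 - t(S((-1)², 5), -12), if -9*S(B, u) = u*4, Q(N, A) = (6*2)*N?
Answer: 4265/9 ≈ 473.89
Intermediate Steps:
Q(N, A) = 12*N
S(B, u) = -4*u/9 (S(B, u) = -u*4/9 = -4*u/9)
t(a, k) = k + 13*a (t(a, k) = (a + k) + 12*a = k + 13*a)
433 - t(S((-1)², 5), -12) = 433 - (-12 + 13*(-4/9*5)) = 433 - (-12 + 13*(-20/9)) = 433 - (-12 - 260/9) = 433 - 1*(-368/9) = 433 + 368/9 = 4265/9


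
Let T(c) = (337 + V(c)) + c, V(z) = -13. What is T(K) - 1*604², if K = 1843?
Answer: -362649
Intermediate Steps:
T(c) = 324 + c (T(c) = (337 - 13) + c = 324 + c)
T(K) - 1*604² = (324 + 1843) - 1*604² = 2167 - 1*364816 = 2167 - 364816 = -362649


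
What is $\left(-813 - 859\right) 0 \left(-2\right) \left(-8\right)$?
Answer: $0$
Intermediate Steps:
$\left(-813 - 859\right) 0 \left(-2\right) \left(-8\right) = - 1672 \cdot 0 \left(-8\right) = \left(-1672\right) 0 = 0$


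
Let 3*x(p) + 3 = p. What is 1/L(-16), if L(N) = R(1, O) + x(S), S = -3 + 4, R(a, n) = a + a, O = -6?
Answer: ¾ ≈ 0.75000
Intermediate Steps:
R(a, n) = 2*a
S = 1
x(p) = -1 + p/3
L(N) = 4/3 (L(N) = 2*1 + (-1 + (⅓)*1) = 2 + (-1 + ⅓) = 2 - ⅔ = 4/3)
1/L(-16) = 1/(4/3) = ¾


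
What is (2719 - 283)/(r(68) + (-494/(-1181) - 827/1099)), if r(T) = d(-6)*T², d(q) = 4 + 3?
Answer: 1053910228/14003536137 ≈ 0.075260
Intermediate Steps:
d(q) = 7
r(T) = 7*T²
(2719 - 283)/(r(68) + (-494/(-1181) - 827/1099)) = (2719 - 283)/(7*68² + (-494/(-1181) - 827/1099)) = 2436/(7*4624 + (-494*(-1/1181) - 827*1/1099)) = 2436/(32368 + (494/1181 - 827/1099)) = 2436/(32368 - 433781/1297919) = 2436/(42010608411/1297919) = 2436*(1297919/42010608411) = 1053910228/14003536137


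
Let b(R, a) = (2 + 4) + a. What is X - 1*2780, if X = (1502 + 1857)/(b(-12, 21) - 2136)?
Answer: -5866379/2109 ≈ -2781.6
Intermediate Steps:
b(R, a) = 6 + a
X = -3359/2109 (X = (1502 + 1857)/((6 + 21) - 2136) = 3359/(27 - 2136) = 3359/(-2109) = 3359*(-1/2109) = -3359/2109 ≈ -1.5927)
X - 1*2780 = -3359/2109 - 1*2780 = -3359/2109 - 2780 = -5866379/2109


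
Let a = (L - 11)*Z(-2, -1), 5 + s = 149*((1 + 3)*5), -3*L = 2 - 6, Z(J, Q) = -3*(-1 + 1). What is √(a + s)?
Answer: 5*√119 ≈ 54.544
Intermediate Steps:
Z(J, Q) = 0 (Z(J, Q) = -3*0 = 0)
L = 4/3 (L = -(2 - 6)/3 = -⅓*(-4) = 4/3 ≈ 1.3333)
s = 2975 (s = -5 + 149*((1 + 3)*5) = -5 + 149*(4*5) = -5 + 149*20 = -5 + 2980 = 2975)
a = 0 (a = (4/3 - 11)*0 = -29/3*0 = 0)
√(a + s) = √(0 + 2975) = √2975 = 5*√119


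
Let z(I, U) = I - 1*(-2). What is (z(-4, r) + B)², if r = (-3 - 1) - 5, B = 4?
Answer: 4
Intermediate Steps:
r = -9 (r = -4 - 5 = -9)
z(I, U) = 2 + I (z(I, U) = I + 2 = 2 + I)
(z(-4, r) + B)² = ((2 - 4) + 4)² = (-2 + 4)² = 2² = 4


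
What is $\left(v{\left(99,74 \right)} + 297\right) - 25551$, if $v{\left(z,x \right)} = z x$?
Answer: $-17928$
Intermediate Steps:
$v{\left(z,x \right)} = x z$
$\left(v{\left(99,74 \right)} + 297\right) - 25551 = \left(74 \cdot 99 + 297\right) - 25551 = \left(7326 + 297\right) - 25551 = 7623 - 25551 = -17928$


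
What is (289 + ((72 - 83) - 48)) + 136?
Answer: 366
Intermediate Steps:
(289 + ((72 - 83) - 48)) + 136 = (289 + (-11 - 48)) + 136 = (289 - 59) + 136 = 230 + 136 = 366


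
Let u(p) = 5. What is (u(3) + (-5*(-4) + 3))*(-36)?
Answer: -1008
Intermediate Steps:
(u(3) + (-5*(-4) + 3))*(-36) = (5 + (-5*(-4) + 3))*(-36) = (5 + (20 + 3))*(-36) = (5 + 23)*(-36) = 28*(-36) = -1008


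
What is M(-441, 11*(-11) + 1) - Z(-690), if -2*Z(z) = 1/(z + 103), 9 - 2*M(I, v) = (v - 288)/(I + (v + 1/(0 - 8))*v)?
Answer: 362991/80419 ≈ 4.5137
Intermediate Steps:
M(I, v) = 9/2 - (-288 + v)/(2*(I + v*(-⅛ + v))) (M(I, v) = 9/2 - (v - 288)/(2*(I + (v + 1/(0 - 8))*v)) = 9/2 - (-288 + v)/(2*(I + (v + 1/(-8))*v)) = 9/2 - (-288 + v)/(2*(I + (v - ⅛)*v)) = 9/2 - (-288 + v)/(2*(I + (-⅛ + v)*v)) = 9/2 - (-288 + v)/(2*(I + v*(-⅛ + v))))
Z(z) = -1/(2*(103 + z)) (Z(z) = -1/(2*(z + 103)) = -1/(2*(103 + z)))
M(-441, 11*(-11) + 1) - Z(-690) = (2304 - 17*(11*(-11) + 1) + 72*(-441) + 72*(11*(-11) + 1)²)/(2*(-(11*(-11) + 1) + 8*(-441) + 8*(11*(-11) + 1)²)) - (-1)/(206 + 2*(-690)) = (2304 - 17*(-121 + 1) - 31752 + 72*(-121 + 1)²)/(2*(-(-121 + 1) - 3528 + 8*(-121 + 1)²)) - (-1)/(206 - 1380) = (2304 - 17*(-120) - 31752 + 72*(-120)²)/(2*(-1*(-120) - 3528 + 8*(-120)²)) - (-1)/(-1174) = (2304 + 2040 - 31752 + 72*14400)/(2*(120 - 3528 + 8*14400)) - (-1)*(-1)/1174 = (2304 + 2040 - 31752 + 1036800)/(2*(120 - 3528 + 115200)) - 1*1/1174 = (½)*1009392/111792 - 1/1174 = (½)*(1/111792)*1009392 - 1/1174 = 1237/274 - 1/1174 = 362991/80419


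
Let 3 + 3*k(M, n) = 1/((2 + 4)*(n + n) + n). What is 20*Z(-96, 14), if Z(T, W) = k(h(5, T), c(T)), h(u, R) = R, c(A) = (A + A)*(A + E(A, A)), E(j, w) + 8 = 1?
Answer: -3856315/192816 ≈ -20.000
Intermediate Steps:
E(j, w) = -7 (E(j, w) = -8 + 1 = -7)
c(A) = 2*A*(-7 + A) (c(A) = (A + A)*(A - 7) = (2*A)*(-7 + A) = 2*A*(-7 + A))
k(M, n) = -1 + 1/(39*n) (k(M, n) = -1 + 1/(3*((2 + 4)*(n + n) + n)) = -1 + 1/(3*(6*(2*n) + n)) = -1 + 1/(3*(12*n + n)) = -1 + 1/(3*((13*n))) = -1 + (1/(13*n))/3 = -1 + 1/(39*n))
Z(T, W) = (1/39 - 2*T*(-7 + T))/(2*T*(-7 + T)) (Z(T, W) = (1/39 - 2*T*(-7 + T))/((2*T*(-7 + T))) = (1/(2*T*(-7 + T)))*(1/39 - 2*T*(-7 + T)) = (1/39 - 2*T*(-7 + T))/(2*T*(-7 + T)))
20*Z(-96, 14) = 20*((1/78 - 1*(-96)*(-7 - 96))/((-96)*(-7 - 96))) = 20*(-1/96*(1/78 - 1*(-96)*(-103))/(-103)) = 20*(-1/96*(-1/103)*(1/78 - 9888)) = 20*(-1/96*(-1/103)*(-771263/78)) = 20*(-771263/771264) = -3856315/192816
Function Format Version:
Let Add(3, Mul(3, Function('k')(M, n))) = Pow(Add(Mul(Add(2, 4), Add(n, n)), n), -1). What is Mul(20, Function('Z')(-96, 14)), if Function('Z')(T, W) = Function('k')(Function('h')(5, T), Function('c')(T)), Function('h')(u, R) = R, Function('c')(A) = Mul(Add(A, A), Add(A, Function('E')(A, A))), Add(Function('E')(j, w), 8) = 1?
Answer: Rational(-3856315, 192816) ≈ -20.000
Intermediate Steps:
Function('E')(j, w) = -7 (Function('E')(j, w) = Add(-8, 1) = -7)
Function('c')(A) = Mul(2, A, Add(-7, A)) (Function('c')(A) = Mul(Add(A, A), Add(A, -7)) = Mul(Mul(2, A), Add(-7, A)) = Mul(2, A, Add(-7, A)))
Function('k')(M, n) = Add(-1, Mul(Rational(1, 39), Pow(n, -1))) (Function('k')(M, n) = Add(-1, Mul(Rational(1, 3), Pow(Add(Mul(Add(2, 4), Add(n, n)), n), -1))) = Add(-1, Mul(Rational(1, 3), Pow(Add(Mul(6, Mul(2, n)), n), -1))) = Add(-1, Mul(Rational(1, 3), Pow(Add(Mul(12, n), n), -1))) = Add(-1, Mul(Rational(1, 3), Pow(Mul(13, n), -1))) = Add(-1, Mul(Rational(1, 3), Mul(Rational(1, 13), Pow(n, -1)))) = Add(-1, Mul(Rational(1, 39), Pow(n, -1))))
Function('Z')(T, W) = Mul(Rational(1, 2), Pow(T, -1), Pow(Add(-7, T), -1), Add(Rational(1, 39), Mul(-2, T, Add(-7, T)))) (Function('Z')(T, W) = Mul(Pow(Mul(2, T, Add(-7, T)), -1), Add(Rational(1, 39), Mul(-1, Mul(2, T, Add(-7, T))))) = Mul(Mul(Rational(1, 2), Pow(T, -1), Pow(Add(-7, T), -1)), Add(Rational(1, 39), Mul(-2, T, Add(-7, T)))) = Mul(Rational(1, 2), Pow(T, -1), Pow(Add(-7, T), -1), Add(Rational(1, 39), Mul(-2, T, Add(-7, T)))))
Mul(20, Function('Z')(-96, 14)) = Mul(20, Mul(Pow(-96, -1), Pow(Add(-7, -96), -1), Add(Rational(1, 78), Mul(-1, -96, Add(-7, -96))))) = Mul(20, Mul(Rational(-1, 96), Pow(-103, -1), Add(Rational(1, 78), Mul(-1, -96, -103)))) = Mul(20, Mul(Rational(-1, 96), Rational(-1, 103), Add(Rational(1, 78), -9888))) = Mul(20, Mul(Rational(-1, 96), Rational(-1, 103), Rational(-771263, 78))) = Mul(20, Rational(-771263, 771264)) = Rational(-3856315, 192816)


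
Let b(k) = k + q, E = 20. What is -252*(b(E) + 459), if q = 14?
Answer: -124236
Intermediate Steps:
b(k) = 14 + k (b(k) = k + 14 = 14 + k)
-252*(b(E) + 459) = -252*((14 + 20) + 459) = -252*(34 + 459) = -252*493 = -124236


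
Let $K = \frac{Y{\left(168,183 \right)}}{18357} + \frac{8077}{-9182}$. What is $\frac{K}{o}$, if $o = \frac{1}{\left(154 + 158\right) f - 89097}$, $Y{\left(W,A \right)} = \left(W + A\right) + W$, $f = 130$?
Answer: $\frac{2321751717549}{56184658} \approx 41324.0$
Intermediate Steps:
$Y{\left(W,A \right)} = A + 2 W$ ($Y{\left(W,A \right)} = \left(A + W\right) + W = A + 2 W$)
$K = - \frac{47834677}{56184658}$ ($K = \frac{183 + 2 \cdot 168}{18357} + \frac{8077}{-9182} = \left(183 + 336\right) \frac{1}{18357} + 8077 \left(- \frac{1}{9182}\right) = 519 \cdot \frac{1}{18357} - \frac{8077}{9182} = \frac{173}{6119} - \frac{8077}{9182} = - \frac{47834677}{56184658} \approx -0.85138$)
$o = - \frac{1}{48537}$ ($o = \frac{1}{\left(154 + 158\right) 130 - 89097} = \frac{1}{312 \cdot 130 - 89097} = \frac{1}{40560 - 89097} = \frac{1}{-48537} = - \frac{1}{48537} \approx -2.0603 \cdot 10^{-5}$)
$\frac{K}{o} = - \frac{47834677}{56184658 \left(- \frac{1}{48537}\right)} = \left(- \frac{47834677}{56184658}\right) \left(-48537\right) = \frac{2321751717549}{56184658}$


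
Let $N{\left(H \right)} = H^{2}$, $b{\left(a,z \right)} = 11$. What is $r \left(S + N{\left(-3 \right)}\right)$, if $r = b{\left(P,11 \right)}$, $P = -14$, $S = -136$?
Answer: $-1397$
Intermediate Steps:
$r = 11$
$r \left(S + N{\left(-3 \right)}\right) = 11 \left(-136 + \left(-3\right)^{2}\right) = 11 \left(-136 + 9\right) = 11 \left(-127\right) = -1397$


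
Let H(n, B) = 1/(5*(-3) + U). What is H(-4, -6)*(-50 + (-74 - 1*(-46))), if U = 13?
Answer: 39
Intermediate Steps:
H(n, B) = -1/2 (H(n, B) = 1/(5*(-3) + 13) = 1/(-15 + 13) = 1/(-2) = -1/2)
H(-4, -6)*(-50 + (-74 - 1*(-46))) = -(-50 + (-74 - 1*(-46)))/2 = -(-50 + (-74 + 46))/2 = -(-50 - 28)/2 = -1/2*(-78) = 39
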